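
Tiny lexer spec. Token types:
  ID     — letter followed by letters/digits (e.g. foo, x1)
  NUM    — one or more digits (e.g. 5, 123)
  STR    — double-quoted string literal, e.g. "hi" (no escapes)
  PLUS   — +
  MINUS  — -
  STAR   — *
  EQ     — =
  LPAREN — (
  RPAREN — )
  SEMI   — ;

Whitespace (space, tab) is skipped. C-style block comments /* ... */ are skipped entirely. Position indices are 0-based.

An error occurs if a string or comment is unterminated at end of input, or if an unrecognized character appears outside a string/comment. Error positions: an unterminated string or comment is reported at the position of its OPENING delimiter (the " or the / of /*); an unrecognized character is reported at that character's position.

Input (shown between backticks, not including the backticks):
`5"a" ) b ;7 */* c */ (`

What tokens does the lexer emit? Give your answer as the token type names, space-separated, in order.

pos=0: emit NUM '5' (now at pos=1)
pos=1: enter STRING mode
pos=1: emit STR "a" (now at pos=4)
pos=5: emit RPAREN ')'
pos=7: emit ID 'b' (now at pos=8)
pos=9: emit SEMI ';'
pos=10: emit NUM '7' (now at pos=11)
pos=12: emit STAR '*'
pos=13: enter COMMENT mode (saw '/*')
exit COMMENT mode (now at pos=20)
pos=21: emit LPAREN '('
DONE. 8 tokens: [NUM, STR, RPAREN, ID, SEMI, NUM, STAR, LPAREN]

Answer: NUM STR RPAREN ID SEMI NUM STAR LPAREN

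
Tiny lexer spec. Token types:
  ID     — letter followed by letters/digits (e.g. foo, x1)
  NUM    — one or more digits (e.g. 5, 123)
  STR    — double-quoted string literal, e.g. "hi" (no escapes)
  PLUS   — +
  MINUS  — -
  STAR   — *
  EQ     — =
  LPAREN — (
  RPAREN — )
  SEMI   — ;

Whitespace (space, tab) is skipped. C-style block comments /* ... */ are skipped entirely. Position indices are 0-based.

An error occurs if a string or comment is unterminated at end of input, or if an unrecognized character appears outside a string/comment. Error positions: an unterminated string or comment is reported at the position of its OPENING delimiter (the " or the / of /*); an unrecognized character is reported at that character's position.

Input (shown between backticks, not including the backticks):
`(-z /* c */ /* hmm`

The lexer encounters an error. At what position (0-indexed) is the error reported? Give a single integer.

Answer: 12

Derivation:
pos=0: emit LPAREN '('
pos=1: emit MINUS '-'
pos=2: emit ID 'z' (now at pos=3)
pos=4: enter COMMENT mode (saw '/*')
exit COMMENT mode (now at pos=11)
pos=12: enter COMMENT mode (saw '/*')
pos=12: ERROR — unterminated comment (reached EOF)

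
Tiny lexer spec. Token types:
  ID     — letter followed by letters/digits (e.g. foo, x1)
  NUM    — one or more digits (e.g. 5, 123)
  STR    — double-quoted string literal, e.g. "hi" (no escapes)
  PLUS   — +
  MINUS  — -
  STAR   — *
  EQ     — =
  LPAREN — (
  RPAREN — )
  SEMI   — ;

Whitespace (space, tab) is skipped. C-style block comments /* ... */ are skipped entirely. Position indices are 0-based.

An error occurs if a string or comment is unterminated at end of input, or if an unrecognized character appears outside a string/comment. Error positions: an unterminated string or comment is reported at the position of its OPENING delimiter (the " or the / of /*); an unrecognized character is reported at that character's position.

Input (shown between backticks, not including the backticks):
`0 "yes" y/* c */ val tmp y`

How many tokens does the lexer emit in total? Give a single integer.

Answer: 6

Derivation:
pos=0: emit NUM '0' (now at pos=1)
pos=2: enter STRING mode
pos=2: emit STR "yes" (now at pos=7)
pos=8: emit ID 'y' (now at pos=9)
pos=9: enter COMMENT mode (saw '/*')
exit COMMENT mode (now at pos=16)
pos=17: emit ID 'val' (now at pos=20)
pos=21: emit ID 'tmp' (now at pos=24)
pos=25: emit ID 'y' (now at pos=26)
DONE. 6 tokens: [NUM, STR, ID, ID, ID, ID]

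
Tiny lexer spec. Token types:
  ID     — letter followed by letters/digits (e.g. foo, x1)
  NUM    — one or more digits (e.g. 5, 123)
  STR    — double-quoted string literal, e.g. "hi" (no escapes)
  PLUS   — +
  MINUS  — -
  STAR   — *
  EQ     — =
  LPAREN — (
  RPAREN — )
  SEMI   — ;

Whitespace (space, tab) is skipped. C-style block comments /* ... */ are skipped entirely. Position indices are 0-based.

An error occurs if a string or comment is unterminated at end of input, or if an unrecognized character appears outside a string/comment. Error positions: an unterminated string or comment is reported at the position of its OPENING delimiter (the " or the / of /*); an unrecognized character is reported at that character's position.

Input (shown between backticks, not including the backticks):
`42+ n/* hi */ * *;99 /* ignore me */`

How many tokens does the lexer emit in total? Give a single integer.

pos=0: emit NUM '42' (now at pos=2)
pos=2: emit PLUS '+'
pos=4: emit ID 'n' (now at pos=5)
pos=5: enter COMMENT mode (saw '/*')
exit COMMENT mode (now at pos=13)
pos=14: emit STAR '*'
pos=16: emit STAR '*'
pos=17: emit SEMI ';'
pos=18: emit NUM '99' (now at pos=20)
pos=21: enter COMMENT mode (saw '/*')
exit COMMENT mode (now at pos=36)
DONE. 7 tokens: [NUM, PLUS, ID, STAR, STAR, SEMI, NUM]

Answer: 7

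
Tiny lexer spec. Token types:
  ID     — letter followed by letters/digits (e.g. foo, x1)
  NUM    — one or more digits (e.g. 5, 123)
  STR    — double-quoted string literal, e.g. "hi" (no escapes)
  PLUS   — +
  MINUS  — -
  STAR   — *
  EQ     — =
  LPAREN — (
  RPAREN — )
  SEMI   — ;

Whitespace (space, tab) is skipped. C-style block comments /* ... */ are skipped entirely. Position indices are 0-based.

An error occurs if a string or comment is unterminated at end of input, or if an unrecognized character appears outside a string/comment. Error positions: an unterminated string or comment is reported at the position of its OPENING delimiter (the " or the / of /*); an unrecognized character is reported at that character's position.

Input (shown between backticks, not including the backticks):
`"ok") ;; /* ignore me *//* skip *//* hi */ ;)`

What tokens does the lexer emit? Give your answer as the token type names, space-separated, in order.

pos=0: enter STRING mode
pos=0: emit STR "ok" (now at pos=4)
pos=4: emit RPAREN ')'
pos=6: emit SEMI ';'
pos=7: emit SEMI ';'
pos=9: enter COMMENT mode (saw '/*')
exit COMMENT mode (now at pos=24)
pos=24: enter COMMENT mode (saw '/*')
exit COMMENT mode (now at pos=34)
pos=34: enter COMMENT mode (saw '/*')
exit COMMENT mode (now at pos=42)
pos=43: emit SEMI ';'
pos=44: emit RPAREN ')'
DONE. 6 tokens: [STR, RPAREN, SEMI, SEMI, SEMI, RPAREN]

Answer: STR RPAREN SEMI SEMI SEMI RPAREN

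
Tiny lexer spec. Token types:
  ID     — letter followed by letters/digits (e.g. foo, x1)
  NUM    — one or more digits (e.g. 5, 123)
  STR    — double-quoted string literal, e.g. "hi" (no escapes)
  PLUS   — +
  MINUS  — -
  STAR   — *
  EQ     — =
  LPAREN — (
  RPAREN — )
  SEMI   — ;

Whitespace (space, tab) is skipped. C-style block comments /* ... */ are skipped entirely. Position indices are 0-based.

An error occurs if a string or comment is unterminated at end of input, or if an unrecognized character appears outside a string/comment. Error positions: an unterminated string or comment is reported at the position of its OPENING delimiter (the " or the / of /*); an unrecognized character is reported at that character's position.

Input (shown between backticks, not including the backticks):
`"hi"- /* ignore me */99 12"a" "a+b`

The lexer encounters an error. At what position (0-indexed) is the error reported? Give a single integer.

Answer: 30

Derivation:
pos=0: enter STRING mode
pos=0: emit STR "hi" (now at pos=4)
pos=4: emit MINUS '-'
pos=6: enter COMMENT mode (saw '/*')
exit COMMENT mode (now at pos=21)
pos=21: emit NUM '99' (now at pos=23)
pos=24: emit NUM '12' (now at pos=26)
pos=26: enter STRING mode
pos=26: emit STR "a" (now at pos=29)
pos=30: enter STRING mode
pos=30: ERROR — unterminated string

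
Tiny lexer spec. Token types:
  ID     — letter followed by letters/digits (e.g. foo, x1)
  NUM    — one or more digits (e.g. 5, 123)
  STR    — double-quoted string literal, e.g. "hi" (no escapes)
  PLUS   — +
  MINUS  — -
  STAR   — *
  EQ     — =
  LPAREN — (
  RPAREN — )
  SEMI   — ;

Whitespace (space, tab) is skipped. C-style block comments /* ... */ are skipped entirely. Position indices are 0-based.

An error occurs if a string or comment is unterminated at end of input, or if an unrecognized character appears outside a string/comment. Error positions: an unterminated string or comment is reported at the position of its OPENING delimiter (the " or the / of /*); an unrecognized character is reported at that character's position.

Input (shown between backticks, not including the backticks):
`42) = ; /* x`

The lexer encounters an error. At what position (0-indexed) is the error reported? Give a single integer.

Answer: 8

Derivation:
pos=0: emit NUM '42' (now at pos=2)
pos=2: emit RPAREN ')'
pos=4: emit EQ '='
pos=6: emit SEMI ';'
pos=8: enter COMMENT mode (saw '/*')
pos=8: ERROR — unterminated comment (reached EOF)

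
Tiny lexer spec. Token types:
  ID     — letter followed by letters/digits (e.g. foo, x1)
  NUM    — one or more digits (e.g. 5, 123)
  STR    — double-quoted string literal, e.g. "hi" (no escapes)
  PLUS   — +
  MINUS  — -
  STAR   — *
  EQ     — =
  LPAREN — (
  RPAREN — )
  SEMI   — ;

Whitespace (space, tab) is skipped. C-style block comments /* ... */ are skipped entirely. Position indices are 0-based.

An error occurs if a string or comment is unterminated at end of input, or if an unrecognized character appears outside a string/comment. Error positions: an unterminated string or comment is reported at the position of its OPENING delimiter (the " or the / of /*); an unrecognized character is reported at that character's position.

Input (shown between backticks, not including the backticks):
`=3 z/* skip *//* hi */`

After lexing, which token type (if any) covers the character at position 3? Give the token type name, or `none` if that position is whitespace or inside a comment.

pos=0: emit EQ '='
pos=1: emit NUM '3' (now at pos=2)
pos=3: emit ID 'z' (now at pos=4)
pos=4: enter COMMENT mode (saw '/*')
exit COMMENT mode (now at pos=14)
pos=14: enter COMMENT mode (saw '/*')
exit COMMENT mode (now at pos=22)
DONE. 3 tokens: [EQ, NUM, ID]
Position 3: char is 'z' -> ID

Answer: ID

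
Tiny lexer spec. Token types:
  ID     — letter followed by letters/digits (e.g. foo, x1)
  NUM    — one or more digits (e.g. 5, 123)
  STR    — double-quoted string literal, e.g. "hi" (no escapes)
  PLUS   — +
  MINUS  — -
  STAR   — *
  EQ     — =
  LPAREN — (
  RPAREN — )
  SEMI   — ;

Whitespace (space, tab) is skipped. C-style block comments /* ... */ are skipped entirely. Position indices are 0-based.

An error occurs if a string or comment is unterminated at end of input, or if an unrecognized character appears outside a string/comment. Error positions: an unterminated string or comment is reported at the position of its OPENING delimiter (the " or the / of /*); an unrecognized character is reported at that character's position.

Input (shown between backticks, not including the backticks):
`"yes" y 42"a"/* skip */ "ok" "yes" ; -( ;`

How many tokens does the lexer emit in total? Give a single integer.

pos=0: enter STRING mode
pos=0: emit STR "yes" (now at pos=5)
pos=6: emit ID 'y' (now at pos=7)
pos=8: emit NUM '42' (now at pos=10)
pos=10: enter STRING mode
pos=10: emit STR "a" (now at pos=13)
pos=13: enter COMMENT mode (saw '/*')
exit COMMENT mode (now at pos=23)
pos=24: enter STRING mode
pos=24: emit STR "ok" (now at pos=28)
pos=29: enter STRING mode
pos=29: emit STR "yes" (now at pos=34)
pos=35: emit SEMI ';'
pos=37: emit MINUS '-'
pos=38: emit LPAREN '('
pos=40: emit SEMI ';'
DONE. 10 tokens: [STR, ID, NUM, STR, STR, STR, SEMI, MINUS, LPAREN, SEMI]

Answer: 10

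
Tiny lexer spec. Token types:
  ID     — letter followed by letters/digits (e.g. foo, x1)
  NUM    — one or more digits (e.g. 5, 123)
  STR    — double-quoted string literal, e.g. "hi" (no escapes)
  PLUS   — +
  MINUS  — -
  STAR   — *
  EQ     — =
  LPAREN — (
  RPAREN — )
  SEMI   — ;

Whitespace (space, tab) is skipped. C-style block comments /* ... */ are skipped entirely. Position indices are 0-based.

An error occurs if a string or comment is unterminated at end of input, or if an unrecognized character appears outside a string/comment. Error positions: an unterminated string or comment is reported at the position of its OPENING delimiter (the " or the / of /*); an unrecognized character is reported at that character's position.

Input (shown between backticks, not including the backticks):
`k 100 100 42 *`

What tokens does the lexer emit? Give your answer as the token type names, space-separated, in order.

Answer: ID NUM NUM NUM STAR

Derivation:
pos=0: emit ID 'k' (now at pos=1)
pos=2: emit NUM '100' (now at pos=5)
pos=6: emit NUM '100' (now at pos=9)
pos=10: emit NUM '42' (now at pos=12)
pos=13: emit STAR '*'
DONE. 5 tokens: [ID, NUM, NUM, NUM, STAR]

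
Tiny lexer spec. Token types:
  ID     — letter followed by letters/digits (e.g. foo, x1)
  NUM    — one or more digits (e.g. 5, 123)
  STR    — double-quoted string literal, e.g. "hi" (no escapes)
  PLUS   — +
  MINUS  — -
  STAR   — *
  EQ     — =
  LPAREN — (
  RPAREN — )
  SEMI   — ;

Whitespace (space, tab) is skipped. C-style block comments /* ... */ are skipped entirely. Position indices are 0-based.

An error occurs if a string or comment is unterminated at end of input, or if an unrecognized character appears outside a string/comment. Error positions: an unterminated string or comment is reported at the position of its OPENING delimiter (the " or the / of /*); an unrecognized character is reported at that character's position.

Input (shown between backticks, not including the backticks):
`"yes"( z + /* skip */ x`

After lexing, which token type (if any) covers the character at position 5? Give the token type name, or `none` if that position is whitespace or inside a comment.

Answer: LPAREN

Derivation:
pos=0: enter STRING mode
pos=0: emit STR "yes" (now at pos=5)
pos=5: emit LPAREN '('
pos=7: emit ID 'z' (now at pos=8)
pos=9: emit PLUS '+'
pos=11: enter COMMENT mode (saw '/*')
exit COMMENT mode (now at pos=21)
pos=22: emit ID 'x' (now at pos=23)
DONE. 5 tokens: [STR, LPAREN, ID, PLUS, ID]
Position 5: char is '(' -> LPAREN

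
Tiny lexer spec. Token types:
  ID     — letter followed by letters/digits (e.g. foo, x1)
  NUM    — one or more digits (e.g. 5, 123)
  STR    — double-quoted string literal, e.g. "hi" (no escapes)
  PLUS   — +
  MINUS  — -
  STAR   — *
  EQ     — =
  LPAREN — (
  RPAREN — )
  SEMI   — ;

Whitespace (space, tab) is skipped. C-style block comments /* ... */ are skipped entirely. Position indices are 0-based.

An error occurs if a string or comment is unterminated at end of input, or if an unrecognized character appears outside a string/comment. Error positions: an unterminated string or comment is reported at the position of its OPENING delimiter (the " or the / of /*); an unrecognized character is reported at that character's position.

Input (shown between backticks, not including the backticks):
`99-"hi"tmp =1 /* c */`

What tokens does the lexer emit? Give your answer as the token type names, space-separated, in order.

pos=0: emit NUM '99' (now at pos=2)
pos=2: emit MINUS '-'
pos=3: enter STRING mode
pos=3: emit STR "hi" (now at pos=7)
pos=7: emit ID 'tmp' (now at pos=10)
pos=11: emit EQ '='
pos=12: emit NUM '1' (now at pos=13)
pos=14: enter COMMENT mode (saw '/*')
exit COMMENT mode (now at pos=21)
DONE. 6 tokens: [NUM, MINUS, STR, ID, EQ, NUM]

Answer: NUM MINUS STR ID EQ NUM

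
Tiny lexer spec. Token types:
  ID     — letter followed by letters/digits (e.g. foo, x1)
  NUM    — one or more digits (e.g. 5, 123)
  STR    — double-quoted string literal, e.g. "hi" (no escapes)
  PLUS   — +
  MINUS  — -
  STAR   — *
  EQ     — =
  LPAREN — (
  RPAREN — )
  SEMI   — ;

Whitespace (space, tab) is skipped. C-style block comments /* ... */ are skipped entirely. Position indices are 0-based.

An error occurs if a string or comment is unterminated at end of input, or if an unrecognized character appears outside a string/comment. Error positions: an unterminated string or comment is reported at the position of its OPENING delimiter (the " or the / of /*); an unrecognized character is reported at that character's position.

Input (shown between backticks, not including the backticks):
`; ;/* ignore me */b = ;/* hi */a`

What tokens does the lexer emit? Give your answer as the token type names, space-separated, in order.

Answer: SEMI SEMI ID EQ SEMI ID

Derivation:
pos=0: emit SEMI ';'
pos=2: emit SEMI ';'
pos=3: enter COMMENT mode (saw '/*')
exit COMMENT mode (now at pos=18)
pos=18: emit ID 'b' (now at pos=19)
pos=20: emit EQ '='
pos=22: emit SEMI ';'
pos=23: enter COMMENT mode (saw '/*')
exit COMMENT mode (now at pos=31)
pos=31: emit ID 'a' (now at pos=32)
DONE. 6 tokens: [SEMI, SEMI, ID, EQ, SEMI, ID]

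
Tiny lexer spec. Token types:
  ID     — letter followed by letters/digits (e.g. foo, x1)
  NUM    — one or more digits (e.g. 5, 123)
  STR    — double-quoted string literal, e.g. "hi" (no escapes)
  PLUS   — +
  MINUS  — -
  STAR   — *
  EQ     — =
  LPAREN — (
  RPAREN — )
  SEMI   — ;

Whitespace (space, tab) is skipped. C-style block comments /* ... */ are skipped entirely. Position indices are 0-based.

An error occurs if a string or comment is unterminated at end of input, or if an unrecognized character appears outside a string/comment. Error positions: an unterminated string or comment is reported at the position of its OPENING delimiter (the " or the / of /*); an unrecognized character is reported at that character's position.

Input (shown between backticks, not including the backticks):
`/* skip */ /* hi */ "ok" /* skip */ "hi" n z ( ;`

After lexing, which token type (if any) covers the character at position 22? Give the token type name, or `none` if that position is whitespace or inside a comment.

pos=0: enter COMMENT mode (saw '/*')
exit COMMENT mode (now at pos=10)
pos=11: enter COMMENT mode (saw '/*')
exit COMMENT mode (now at pos=19)
pos=20: enter STRING mode
pos=20: emit STR "ok" (now at pos=24)
pos=25: enter COMMENT mode (saw '/*')
exit COMMENT mode (now at pos=35)
pos=36: enter STRING mode
pos=36: emit STR "hi" (now at pos=40)
pos=41: emit ID 'n' (now at pos=42)
pos=43: emit ID 'z' (now at pos=44)
pos=45: emit LPAREN '('
pos=47: emit SEMI ';'
DONE. 6 tokens: [STR, STR, ID, ID, LPAREN, SEMI]
Position 22: char is 'k' -> STR

Answer: STR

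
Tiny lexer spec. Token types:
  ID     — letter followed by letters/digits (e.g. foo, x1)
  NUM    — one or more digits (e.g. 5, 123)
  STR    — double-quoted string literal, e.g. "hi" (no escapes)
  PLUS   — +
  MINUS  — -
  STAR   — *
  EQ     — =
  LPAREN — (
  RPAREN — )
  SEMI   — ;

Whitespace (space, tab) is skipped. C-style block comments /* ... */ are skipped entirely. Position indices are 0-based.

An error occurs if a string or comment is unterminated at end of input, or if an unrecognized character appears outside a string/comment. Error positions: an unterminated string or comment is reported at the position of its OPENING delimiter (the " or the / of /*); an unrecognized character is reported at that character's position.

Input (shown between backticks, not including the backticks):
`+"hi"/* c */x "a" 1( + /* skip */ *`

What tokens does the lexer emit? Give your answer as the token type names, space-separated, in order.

pos=0: emit PLUS '+'
pos=1: enter STRING mode
pos=1: emit STR "hi" (now at pos=5)
pos=5: enter COMMENT mode (saw '/*')
exit COMMENT mode (now at pos=12)
pos=12: emit ID 'x' (now at pos=13)
pos=14: enter STRING mode
pos=14: emit STR "a" (now at pos=17)
pos=18: emit NUM '1' (now at pos=19)
pos=19: emit LPAREN '('
pos=21: emit PLUS '+'
pos=23: enter COMMENT mode (saw '/*')
exit COMMENT mode (now at pos=33)
pos=34: emit STAR '*'
DONE. 8 tokens: [PLUS, STR, ID, STR, NUM, LPAREN, PLUS, STAR]

Answer: PLUS STR ID STR NUM LPAREN PLUS STAR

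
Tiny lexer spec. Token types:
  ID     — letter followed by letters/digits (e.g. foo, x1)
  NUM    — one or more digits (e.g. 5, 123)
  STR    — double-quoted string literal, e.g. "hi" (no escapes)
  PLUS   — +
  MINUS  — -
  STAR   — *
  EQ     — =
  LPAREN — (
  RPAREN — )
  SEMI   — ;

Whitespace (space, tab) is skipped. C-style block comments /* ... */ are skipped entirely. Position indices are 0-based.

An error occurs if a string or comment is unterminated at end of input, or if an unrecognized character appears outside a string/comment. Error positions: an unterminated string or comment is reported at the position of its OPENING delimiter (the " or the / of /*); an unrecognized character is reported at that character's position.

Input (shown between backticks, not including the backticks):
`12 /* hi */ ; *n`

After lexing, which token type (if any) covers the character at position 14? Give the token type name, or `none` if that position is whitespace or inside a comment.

pos=0: emit NUM '12' (now at pos=2)
pos=3: enter COMMENT mode (saw '/*')
exit COMMENT mode (now at pos=11)
pos=12: emit SEMI ';'
pos=14: emit STAR '*'
pos=15: emit ID 'n' (now at pos=16)
DONE. 4 tokens: [NUM, SEMI, STAR, ID]
Position 14: char is '*' -> STAR

Answer: STAR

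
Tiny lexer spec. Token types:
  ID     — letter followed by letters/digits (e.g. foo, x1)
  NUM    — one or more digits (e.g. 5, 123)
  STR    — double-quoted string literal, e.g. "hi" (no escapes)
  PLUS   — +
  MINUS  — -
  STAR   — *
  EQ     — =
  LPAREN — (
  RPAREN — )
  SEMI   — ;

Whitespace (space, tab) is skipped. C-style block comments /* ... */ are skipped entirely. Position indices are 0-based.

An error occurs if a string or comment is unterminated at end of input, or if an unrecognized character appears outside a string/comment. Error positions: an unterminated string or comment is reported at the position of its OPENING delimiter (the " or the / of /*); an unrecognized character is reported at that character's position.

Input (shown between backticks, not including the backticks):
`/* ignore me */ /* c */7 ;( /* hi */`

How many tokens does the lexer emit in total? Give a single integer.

Answer: 3

Derivation:
pos=0: enter COMMENT mode (saw '/*')
exit COMMENT mode (now at pos=15)
pos=16: enter COMMENT mode (saw '/*')
exit COMMENT mode (now at pos=23)
pos=23: emit NUM '7' (now at pos=24)
pos=25: emit SEMI ';'
pos=26: emit LPAREN '('
pos=28: enter COMMENT mode (saw '/*')
exit COMMENT mode (now at pos=36)
DONE. 3 tokens: [NUM, SEMI, LPAREN]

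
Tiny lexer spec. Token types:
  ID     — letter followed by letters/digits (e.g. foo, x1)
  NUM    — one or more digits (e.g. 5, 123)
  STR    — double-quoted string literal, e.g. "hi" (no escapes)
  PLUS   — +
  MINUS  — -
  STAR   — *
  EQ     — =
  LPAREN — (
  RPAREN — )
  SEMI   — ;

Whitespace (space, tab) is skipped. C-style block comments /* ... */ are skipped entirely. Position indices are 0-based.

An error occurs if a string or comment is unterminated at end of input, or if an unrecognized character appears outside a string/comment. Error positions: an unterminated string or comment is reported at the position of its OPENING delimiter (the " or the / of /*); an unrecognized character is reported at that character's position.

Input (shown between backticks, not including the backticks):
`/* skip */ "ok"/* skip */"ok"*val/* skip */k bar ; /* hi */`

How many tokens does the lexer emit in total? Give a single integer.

Answer: 7

Derivation:
pos=0: enter COMMENT mode (saw '/*')
exit COMMENT mode (now at pos=10)
pos=11: enter STRING mode
pos=11: emit STR "ok" (now at pos=15)
pos=15: enter COMMENT mode (saw '/*')
exit COMMENT mode (now at pos=25)
pos=25: enter STRING mode
pos=25: emit STR "ok" (now at pos=29)
pos=29: emit STAR '*'
pos=30: emit ID 'val' (now at pos=33)
pos=33: enter COMMENT mode (saw '/*')
exit COMMENT mode (now at pos=43)
pos=43: emit ID 'k' (now at pos=44)
pos=45: emit ID 'bar' (now at pos=48)
pos=49: emit SEMI ';'
pos=51: enter COMMENT mode (saw '/*')
exit COMMENT mode (now at pos=59)
DONE. 7 tokens: [STR, STR, STAR, ID, ID, ID, SEMI]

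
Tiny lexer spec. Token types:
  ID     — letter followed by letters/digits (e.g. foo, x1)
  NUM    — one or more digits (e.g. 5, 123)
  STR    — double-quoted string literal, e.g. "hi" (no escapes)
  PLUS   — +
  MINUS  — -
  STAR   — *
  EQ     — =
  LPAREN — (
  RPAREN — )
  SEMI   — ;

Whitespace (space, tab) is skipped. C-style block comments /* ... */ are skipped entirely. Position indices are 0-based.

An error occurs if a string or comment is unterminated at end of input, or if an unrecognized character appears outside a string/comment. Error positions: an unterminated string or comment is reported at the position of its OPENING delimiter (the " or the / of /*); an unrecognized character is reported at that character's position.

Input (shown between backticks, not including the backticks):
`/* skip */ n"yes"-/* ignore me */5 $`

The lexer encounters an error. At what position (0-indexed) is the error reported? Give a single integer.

Answer: 35

Derivation:
pos=0: enter COMMENT mode (saw '/*')
exit COMMENT mode (now at pos=10)
pos=11: emit ID 'n' (now at pos=12)
pos=12: enter STRING mode
pos=12: emit STR "yes" (now at pos=17)
pos=17: emit MINUS '-'
pos=18: enter COMMENT mode (saw '/*')
exit COMMENT mode (now at pos=33)
pos=33: emit NUM '5' (now at pos=34)
pos=35: ERROR — unrecognized char '$'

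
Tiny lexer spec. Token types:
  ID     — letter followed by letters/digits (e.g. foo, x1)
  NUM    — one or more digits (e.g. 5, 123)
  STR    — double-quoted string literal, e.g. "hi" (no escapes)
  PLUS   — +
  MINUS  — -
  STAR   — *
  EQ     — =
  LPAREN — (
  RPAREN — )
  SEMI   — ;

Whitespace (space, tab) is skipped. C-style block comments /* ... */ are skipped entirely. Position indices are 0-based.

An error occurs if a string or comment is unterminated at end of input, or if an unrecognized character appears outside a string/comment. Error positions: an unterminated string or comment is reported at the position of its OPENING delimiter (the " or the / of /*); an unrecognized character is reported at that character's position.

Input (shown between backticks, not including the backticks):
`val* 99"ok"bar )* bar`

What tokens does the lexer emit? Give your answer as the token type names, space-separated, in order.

pos=0: emit ID 'val' (now at pos=3)
pos=3: emit STAR '*'
pos=5: emit NUM '99' (now at pos=7)
pos=7: enter STRING mode
pos=7: emit STR "ok" (now at pos=11)
pos=11: emit ID 'bar' (now at pos=14)
pos=15: emit RPAREN ')'
pos=16: emit STAR '*'
pos=18: emit ID 'bar' (now at pos=21)
DONE. 8 tokens: [ID, STAR, NUM, STR, ID, RPAREN, STAR, ID]

Answer: ID STAR NUM STR ID RPAREN STAR ID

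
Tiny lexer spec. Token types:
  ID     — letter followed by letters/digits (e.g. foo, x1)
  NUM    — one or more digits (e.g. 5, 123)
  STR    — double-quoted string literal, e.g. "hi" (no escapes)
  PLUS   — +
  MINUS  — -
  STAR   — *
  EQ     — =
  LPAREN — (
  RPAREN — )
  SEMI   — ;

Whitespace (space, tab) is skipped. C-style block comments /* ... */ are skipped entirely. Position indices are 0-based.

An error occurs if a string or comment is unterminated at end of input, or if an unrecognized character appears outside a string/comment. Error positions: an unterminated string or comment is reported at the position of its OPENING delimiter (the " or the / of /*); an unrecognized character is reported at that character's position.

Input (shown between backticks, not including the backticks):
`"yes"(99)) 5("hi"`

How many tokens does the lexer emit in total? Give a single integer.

pos=0: enter STRING mode
pos=0: emit STR "yes" (now at pos=5)
pos=5: emit LPAREN '('
pos=6: emit NUM '99' (now at pos=8)
pos=8: emit RPAREN ')'
pos=9: emit RPAREN ')'
pos=11: emit NUM '5' (now at pos=12)
pos=12: emit LPAREN '('
pos=13: enter STRING mode
pos=13: emit STR "hi" (now at pos=17)
DONE. 8 tokens: [STR, LPAREN, NUM, RPAREN, RPAREN, NUM, LPAREN, STR]

Answer: 8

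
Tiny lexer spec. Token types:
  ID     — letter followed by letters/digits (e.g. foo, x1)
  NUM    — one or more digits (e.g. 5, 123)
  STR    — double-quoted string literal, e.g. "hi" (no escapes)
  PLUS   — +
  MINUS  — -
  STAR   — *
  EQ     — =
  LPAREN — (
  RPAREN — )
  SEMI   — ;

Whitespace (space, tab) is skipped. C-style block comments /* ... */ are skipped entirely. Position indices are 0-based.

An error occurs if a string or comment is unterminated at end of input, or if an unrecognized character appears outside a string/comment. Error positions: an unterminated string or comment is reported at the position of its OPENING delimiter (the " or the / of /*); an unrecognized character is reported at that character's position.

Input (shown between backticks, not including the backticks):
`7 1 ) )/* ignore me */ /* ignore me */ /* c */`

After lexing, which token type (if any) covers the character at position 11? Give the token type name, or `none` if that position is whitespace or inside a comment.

Answer: none

Derivation:
pos=0: emit NUM '7' (now at pos=1)
pos=2: emit NUM '1' (now at pos=3)
pos=4: emit RPAREN ')'
pos=6: emit RPAREN ')'
pos=7: enter COMMENT mode (saw '/*')
exit COMMENT mode (now at pos=22)
pos=23: enter COMMENT mode (saw '/*')
exit COMMENT mode (now at pos=38)
pos=39: enter COMMENT mode (saw '/*')
exit COMMENT mode (now at pos=46)
DONE. 4 tokens: [NUM, NUM, RPAREN, RPAREN]
Position 11: char is 'g' -> none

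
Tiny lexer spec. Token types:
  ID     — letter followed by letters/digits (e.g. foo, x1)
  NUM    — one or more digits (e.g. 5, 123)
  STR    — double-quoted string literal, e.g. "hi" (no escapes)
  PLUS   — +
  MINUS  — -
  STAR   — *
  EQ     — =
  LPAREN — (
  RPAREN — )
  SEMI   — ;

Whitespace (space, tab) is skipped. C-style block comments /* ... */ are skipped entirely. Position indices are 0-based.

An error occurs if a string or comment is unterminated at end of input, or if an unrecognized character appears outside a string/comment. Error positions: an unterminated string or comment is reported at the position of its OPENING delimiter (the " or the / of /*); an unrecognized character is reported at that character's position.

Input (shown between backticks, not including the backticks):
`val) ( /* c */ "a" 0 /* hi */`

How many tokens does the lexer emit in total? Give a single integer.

pos=0: emit ID 'val' (now at pos=3)
pos=3: emit RPAREN ')'
pos=5: emit LPAREN '('
pos=7: enter COMMENT mode (saw '/*')
exit COMMENT mode (now at pos=14)
pos=15: enter STRING mode
pos=15: emit STR "a" (now at pos=18)
pos=19: emit NUM '0' (now at pos=20)
pos=21: enter COMMENT mode (saw '/*')
exit COMMENT mode (now at pos=29)
DONE. 5 tokens: [ID, RPAREN, LPAREN, STR, NUM]

Answer: 5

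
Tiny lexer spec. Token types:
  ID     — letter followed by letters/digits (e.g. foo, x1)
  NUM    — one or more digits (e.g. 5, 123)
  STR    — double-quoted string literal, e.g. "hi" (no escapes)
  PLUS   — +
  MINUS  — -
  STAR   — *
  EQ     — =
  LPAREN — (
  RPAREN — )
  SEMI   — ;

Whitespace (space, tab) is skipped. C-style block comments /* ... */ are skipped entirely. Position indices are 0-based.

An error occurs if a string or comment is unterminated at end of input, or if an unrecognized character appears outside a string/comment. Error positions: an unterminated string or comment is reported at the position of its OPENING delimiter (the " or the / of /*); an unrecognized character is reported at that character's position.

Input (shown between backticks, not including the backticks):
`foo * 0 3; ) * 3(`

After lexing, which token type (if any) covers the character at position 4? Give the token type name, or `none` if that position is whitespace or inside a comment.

Answer: STAR

Derivation:
pos=0: emit ID 'foo' (now at pos=3)
pos=4: emit STAR '*'
pos=6: emit NUM '0' (now at pos=7)
pos=8: emit NUM '3' (now at pos=9)
pos=9: emit SEMI ';'
pos=11: emit RPAREN ')'
pos=13: emit STAR '*'
pos=15: emit NUM '3' (now at pos=16)
pos=16: emit LPAREN '('
DONE. 9 tokens: [ID, STAR, NUM, NUM, SEMI, RPAREN, STAR, NUM, LPAREN]
Position 4: char is '*' -> STAR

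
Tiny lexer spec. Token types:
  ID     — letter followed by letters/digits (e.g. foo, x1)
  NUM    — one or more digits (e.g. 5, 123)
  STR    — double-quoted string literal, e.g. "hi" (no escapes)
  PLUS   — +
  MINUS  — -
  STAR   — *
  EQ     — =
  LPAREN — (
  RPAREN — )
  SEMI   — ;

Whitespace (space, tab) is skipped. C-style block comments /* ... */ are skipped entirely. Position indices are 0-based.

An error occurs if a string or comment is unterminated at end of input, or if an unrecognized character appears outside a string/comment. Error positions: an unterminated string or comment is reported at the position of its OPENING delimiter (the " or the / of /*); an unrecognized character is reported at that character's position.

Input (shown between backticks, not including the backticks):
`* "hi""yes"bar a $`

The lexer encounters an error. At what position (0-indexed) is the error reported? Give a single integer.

Answer: 17

Derivation:
pos=0: emit STAR '*'
pos=2: enter STRING mode
pos=2: emit STR "hi" (now at pos=6)
pos=6: enter STRING mode
pos=6: emit STR "yes" (now at pos=11)
pos=11: emit ID 'bar' (now at pos=14)
pos=15: emit ID 'a' (now at pos=16)
pos=17: ERROR — unrecognized char '$'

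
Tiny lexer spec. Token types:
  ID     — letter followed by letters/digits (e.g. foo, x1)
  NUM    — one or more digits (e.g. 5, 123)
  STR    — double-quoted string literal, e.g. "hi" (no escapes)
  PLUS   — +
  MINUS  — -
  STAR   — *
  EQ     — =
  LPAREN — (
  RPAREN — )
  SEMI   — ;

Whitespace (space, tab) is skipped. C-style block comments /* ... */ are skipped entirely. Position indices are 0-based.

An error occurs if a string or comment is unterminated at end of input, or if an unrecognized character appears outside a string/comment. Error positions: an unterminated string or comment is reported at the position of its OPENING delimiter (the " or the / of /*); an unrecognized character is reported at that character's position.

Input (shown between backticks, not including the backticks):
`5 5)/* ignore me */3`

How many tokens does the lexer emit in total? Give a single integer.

pos=0: emit NUM '5' (now at pos=1)
pos=2: emit NUM '5' (now at pos=3)
pos=3: emit RPAREN ')'
pos=4: enter COMMENT mode (saw '/*')
exit COMMENT mode (now at pos=19)
pos=19: emit NUM '3' (now at pos=20)
DONE. 4 tokens: [NUM, NUM, RPAREN, NUM]

Answer: 4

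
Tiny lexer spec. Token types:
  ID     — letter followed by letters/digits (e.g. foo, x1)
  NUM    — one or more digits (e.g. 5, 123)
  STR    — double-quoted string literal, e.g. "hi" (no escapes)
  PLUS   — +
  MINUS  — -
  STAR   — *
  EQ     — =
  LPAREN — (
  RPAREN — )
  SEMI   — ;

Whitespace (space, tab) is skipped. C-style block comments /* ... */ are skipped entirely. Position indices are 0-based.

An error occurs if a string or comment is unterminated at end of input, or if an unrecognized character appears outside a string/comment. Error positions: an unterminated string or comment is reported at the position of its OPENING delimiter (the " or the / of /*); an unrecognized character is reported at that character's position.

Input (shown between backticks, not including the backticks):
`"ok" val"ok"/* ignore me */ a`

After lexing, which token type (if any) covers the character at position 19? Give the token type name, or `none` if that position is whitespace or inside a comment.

Answer: none

Derivation:
pos=0: enter STRING mode
pos=0: emit STR "ok" (now at pos=4)
pos=5: emit ID 'val' (now at pos=8)
pos=8: enter STRING mode
pos=8: emit STR "ok" (now at pos=12)
pos=12: enter COMMENT mode (saw '/*')
exit COMMENT mode (now at pos=27)
pos=28: emit ID 'a' (now at pos=29)
DONE. 4 tokens: [STR, ID, STR, ID]
Position 19: char is 'r' -> none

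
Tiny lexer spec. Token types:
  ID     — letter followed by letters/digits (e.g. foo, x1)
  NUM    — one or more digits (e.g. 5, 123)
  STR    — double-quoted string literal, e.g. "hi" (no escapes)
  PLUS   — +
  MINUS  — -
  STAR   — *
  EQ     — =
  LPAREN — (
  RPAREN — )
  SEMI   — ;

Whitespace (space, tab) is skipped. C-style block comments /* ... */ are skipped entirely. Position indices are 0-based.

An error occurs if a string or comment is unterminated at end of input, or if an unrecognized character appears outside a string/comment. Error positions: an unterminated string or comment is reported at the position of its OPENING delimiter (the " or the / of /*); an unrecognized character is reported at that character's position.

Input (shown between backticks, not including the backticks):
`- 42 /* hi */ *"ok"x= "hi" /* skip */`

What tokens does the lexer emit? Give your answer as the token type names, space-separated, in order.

pos=0: emit MINUS '-'
pos=2: emit NUM '42' (now at pos=4)
pos=5: enter COMMENT mode (saw '/*')
exit COMMENT mode (now at pos=13)
pos=14: emit STAR '*'
pos=15: enter STRING mode
pos=15: emit STR "ok" (now at pos=19)
pos=19: emit ID 'x' (now at pos=20)
pos=20: emit EQ '='
pos=22: enter STRING mode
pos=22: emit STR "hi" (now at pos=26)
pos=27: enter COMMENT mode (saw '/*')
exit COMMENT mode (now at pos=37)
DONE. 7 tokens: [MINUS, NUM, STAR, STR, ID, EQ, STR]

Answer: MINUS NUM STAR STR ID EQ STR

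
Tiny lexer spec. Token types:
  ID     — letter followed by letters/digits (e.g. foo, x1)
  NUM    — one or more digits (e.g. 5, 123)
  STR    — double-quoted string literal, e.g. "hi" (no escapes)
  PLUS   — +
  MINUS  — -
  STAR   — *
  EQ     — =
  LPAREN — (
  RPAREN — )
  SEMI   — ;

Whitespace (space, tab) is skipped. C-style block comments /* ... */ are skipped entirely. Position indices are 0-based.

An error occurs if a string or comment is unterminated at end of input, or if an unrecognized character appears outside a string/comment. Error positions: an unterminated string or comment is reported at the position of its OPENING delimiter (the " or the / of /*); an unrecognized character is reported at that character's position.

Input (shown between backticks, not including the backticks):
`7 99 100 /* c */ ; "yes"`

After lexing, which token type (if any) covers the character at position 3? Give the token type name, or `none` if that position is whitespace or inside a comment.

pos=0: emit NUM '7' (now at pos=1)
pos=2: emit NUM '99' (now at pos=4)
pos=5: emit NUM '100' (now at pos=8)
pos=9: enter COMMENT mode (saw '/*')
exit COMMENT mode (now at pos=16)
pos=17: emit SEMI ';'
pos=19: enter STRING mode
pos=19: emit STR "yes" (now at pos=24)
DONE. 5 tokens: [NUM, NUM, NUM, SEMI, STR]
Position 3: char is '9' -> NUM

Answer: NUM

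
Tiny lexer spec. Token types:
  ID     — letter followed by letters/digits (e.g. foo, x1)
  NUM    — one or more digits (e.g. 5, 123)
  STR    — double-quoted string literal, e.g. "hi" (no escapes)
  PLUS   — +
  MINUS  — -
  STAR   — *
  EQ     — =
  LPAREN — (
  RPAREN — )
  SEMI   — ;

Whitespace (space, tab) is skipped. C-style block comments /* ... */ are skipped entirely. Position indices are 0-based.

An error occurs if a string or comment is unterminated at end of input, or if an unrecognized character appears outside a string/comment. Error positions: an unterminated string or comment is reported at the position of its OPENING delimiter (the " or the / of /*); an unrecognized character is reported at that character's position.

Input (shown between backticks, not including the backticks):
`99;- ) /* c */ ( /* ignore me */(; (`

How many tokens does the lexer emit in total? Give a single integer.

pos=0: emit NUM '99' (now at pos=2)
pos=2: emit SEMI ';'
pos=3: emit MINUS '-'
pos=5: emit RPAREN ')'
pos=7: enter COMMENT mode (saw '/*')
exit COMMENT mode (now at pos=14)
pos=15: emit LPAREN '('
pos=17: enter COMMENT mode (saw '/*')
exit COMMENT mode (now at pos=32)
pos=32: emit LPAREN '('
pos=33: emit SEMI ';'
pos=35: emit LPAREN '('
DONE. 8 tokens: [NUM, SEMI, MINUS, RPAREN, LPAREN, LPAREN, SEMI, LPAREN]

Answer: 8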